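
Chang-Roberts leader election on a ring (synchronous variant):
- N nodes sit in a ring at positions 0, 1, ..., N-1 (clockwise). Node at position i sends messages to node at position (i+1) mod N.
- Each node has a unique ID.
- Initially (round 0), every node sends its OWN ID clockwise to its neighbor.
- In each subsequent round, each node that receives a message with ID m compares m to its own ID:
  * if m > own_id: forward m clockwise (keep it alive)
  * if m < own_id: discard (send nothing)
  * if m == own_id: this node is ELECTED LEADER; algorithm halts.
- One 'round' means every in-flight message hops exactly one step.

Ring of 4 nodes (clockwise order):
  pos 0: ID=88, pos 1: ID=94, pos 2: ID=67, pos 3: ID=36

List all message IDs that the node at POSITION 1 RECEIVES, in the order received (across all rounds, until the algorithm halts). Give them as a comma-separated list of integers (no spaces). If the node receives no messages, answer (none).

Round 1: pos1(id94) recv 88: drop; pos2(id67) recv 94: fwd; pos3(id36) recv 67: fwd; pos0(id88) recv 36: drop
Round 2: pos3(id36) recv 94: fwd; pos0(id88) recv 67: drop
Round 3: pos0(id88) recv 94: fwd
Round 4: pos1(id94) recv 94: ELECTED

Answer: 88,94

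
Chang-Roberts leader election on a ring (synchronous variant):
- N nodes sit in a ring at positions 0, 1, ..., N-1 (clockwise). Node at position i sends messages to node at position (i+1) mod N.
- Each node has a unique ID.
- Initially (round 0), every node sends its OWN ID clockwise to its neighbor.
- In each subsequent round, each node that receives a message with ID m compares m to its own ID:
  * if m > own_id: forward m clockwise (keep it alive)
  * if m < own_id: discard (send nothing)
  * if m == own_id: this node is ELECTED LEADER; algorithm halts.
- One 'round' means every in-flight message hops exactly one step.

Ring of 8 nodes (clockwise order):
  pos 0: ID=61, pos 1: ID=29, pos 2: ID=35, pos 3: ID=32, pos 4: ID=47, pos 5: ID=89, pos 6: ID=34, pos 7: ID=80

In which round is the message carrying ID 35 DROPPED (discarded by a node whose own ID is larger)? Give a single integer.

Answer: 2

Derivation:
Round 1: pos1(id29) recv 61: fwd; pos2(id35) recv 29: drop; pos3(id32) recv 35: fwd; pos4(id47) recv 32: drop; pos5(id89) recv 47: drop; pos6(id34) recv 89: fwd; pos7(id80) recv 34: drop; pos0(id61) recv 80: fwd
Round 2: pos2(id35) recv 61: fwd; pos4(id47) recv 35: drop; pos7(id80) recv 89: fwd; pos1(id29) recv 80: fwd
Round 3: pos3(id32) recv 61: fwd; pos0(id61) recv 89: fwd; pos2(id35) recv 80: fwd
Round 4: pos4(id47) recv 61: fwd; pos1(id29) recv 89: fwd; pos3(id32) recv 80: fwd
Round 5: pos5(id89) recv 61: drop; pos2(id35) recv 89: fwd; pos4(id47) recv 80: fwd
Round 6: pos3(id32) recv 89: fwd; pos5(id89) recv 80: drop
Round 7: pos4(id47) recv 89: fwd
Round 8: pos5(id89) recv 89: ELECTED
Message ID 35 originates at pos 2; dropped at pos 4 in round 2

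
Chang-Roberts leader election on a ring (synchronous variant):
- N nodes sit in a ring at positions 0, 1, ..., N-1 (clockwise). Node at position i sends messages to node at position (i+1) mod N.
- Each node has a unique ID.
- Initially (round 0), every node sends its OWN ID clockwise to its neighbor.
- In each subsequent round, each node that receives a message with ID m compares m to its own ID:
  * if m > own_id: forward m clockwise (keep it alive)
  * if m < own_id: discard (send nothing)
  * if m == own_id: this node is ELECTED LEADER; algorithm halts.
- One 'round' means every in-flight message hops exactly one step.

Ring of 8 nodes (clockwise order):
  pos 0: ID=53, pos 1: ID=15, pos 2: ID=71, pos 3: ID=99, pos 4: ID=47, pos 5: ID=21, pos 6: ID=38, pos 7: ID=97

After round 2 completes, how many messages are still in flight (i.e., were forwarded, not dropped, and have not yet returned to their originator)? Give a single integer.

Round 1: pos1(id15) recv 53: fwd; pos2(id71) recv 15: drop; pos3(id99) recv 71: drop; pos4(id47) recv 99: fwd; pos5(id21) recv 47: fwd; pos6(id38) recv 21: drop; pos7(id97) recv 38: drop; pos0(id53) recv 97: fwd
Round 2: pos2(id71) recv 53: drop; pos5(id21) recv 99: fwd; pos6(id38) recv 47: fwd; pos1(id15) recv 97: fwd
After round 2: 3 messages still in flight

Answer: 3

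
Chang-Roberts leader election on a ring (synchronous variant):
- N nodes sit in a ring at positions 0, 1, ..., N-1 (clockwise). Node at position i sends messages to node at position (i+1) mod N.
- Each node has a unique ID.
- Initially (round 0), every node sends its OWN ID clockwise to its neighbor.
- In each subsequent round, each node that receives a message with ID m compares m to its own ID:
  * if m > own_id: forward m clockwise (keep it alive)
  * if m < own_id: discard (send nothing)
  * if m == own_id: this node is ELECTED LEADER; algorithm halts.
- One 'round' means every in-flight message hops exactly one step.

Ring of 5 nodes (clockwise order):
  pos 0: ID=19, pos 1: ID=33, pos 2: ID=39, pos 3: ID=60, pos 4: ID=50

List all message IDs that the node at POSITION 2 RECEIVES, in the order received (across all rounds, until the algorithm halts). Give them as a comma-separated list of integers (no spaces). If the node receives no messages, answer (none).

Answer: 33,50,60

Derivation:
Round 1: pos1(id33) recv 19: drop; pos2(id39) recv 33: drop; pos3(id60) recv 39: drop; pos4(id50) recv 60: fwd; pos0(id19) recv 50: fwd
Round 2: pos0(id19) recv 60: fwd; pos1(id33) recv 50: fwd
Round 3: pos1(id33) recv 60: fwd; pos2(id39) recv 50: fwd
Round 4: pos2(id39) recv 60: fwd; pos3(id60) recv 50: drop
Round 5: pos3(id60) recv 60: ELECTED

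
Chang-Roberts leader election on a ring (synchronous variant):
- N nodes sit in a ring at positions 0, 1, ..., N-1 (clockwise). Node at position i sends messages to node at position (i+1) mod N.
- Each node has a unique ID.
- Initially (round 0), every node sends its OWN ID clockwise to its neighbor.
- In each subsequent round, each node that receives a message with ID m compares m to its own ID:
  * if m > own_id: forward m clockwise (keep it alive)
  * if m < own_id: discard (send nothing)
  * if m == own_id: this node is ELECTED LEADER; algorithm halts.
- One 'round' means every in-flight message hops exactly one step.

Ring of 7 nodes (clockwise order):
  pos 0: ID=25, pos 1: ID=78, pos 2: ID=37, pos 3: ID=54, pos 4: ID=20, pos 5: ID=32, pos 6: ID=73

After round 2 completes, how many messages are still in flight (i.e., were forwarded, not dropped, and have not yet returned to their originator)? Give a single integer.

Round 1: pos1(id78) recv 25: drop; pos2(id37) recv 78: fwd; pos3(id54) recv 37: drop; pos4(id20) recv 54: fwd; pos5(id32) recv 20: drop; pos6(id73) recv 32: drop; pos0(id25) recv 73: fwd
Round 2: pos3(id54) recv 78: fwd; pos5(id32) recv 54: fwd; pos1(id78) recv 73: drop
After round 2: 2 messages still in flight

Answer: 2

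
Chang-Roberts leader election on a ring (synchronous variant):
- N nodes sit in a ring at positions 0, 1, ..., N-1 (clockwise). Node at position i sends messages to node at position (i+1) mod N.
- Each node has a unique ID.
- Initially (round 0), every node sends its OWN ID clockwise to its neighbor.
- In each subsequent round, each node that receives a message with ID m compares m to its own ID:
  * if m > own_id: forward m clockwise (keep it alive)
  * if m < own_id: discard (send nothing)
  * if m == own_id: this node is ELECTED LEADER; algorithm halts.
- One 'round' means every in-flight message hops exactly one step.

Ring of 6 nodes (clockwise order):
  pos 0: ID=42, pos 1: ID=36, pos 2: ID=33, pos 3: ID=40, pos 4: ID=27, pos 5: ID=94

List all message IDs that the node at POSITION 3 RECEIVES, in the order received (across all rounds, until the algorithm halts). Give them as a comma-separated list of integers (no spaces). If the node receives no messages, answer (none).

Answer: 33,36,42,94

Derivation:
Round 1: pos1(id36) recv 42: fwd; pos2(id33) recv 36: fwd; pos3(id40) recv 33: drop; pos4(id27) recv 40: fwd; pos5(id94) recv 27: drop; pos0(id42) recv 94: fwd
Round 2: pos2(id33) recv 42: fwd; pos3(id40) recv 36: drop; pos5(id94) recv 40: drop; pos1(id36) recv 94: fwd
Round 3: pos3(id40) recv 42: fwd; pos2(id33) recv 94: fwd
Round 4: pos4(id27) recv 42: fwd; pos3(id40) recv 94: fwd
Round 5: pos5(id94) recv 42: drop; pos4(id27) recv 94: fwd
Round 6: pos5(id94) recv 94: ELECTED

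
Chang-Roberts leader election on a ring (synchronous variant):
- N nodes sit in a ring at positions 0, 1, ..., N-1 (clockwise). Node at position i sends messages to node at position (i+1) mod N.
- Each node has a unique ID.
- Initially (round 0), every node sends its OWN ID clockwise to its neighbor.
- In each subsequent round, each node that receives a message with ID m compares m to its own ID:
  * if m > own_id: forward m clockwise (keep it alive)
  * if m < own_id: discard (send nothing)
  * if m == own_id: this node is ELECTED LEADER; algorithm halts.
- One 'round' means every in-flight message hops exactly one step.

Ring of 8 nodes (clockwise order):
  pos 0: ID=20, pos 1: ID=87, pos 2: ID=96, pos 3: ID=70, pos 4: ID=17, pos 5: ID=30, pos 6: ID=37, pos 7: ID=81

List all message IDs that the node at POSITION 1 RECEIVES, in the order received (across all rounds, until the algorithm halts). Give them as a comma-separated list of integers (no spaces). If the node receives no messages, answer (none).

Answer: 20,81,96

Derivation:
Round 1: pos1(id87) recv 20: drop; pos2(id96) recv 87: drop; pos3(id70) recv 96: fwd; pos4(id17) recv 70: fwd; pos5(id30) recv 17: drop; pos6(id37) recv 30: drop; pos7(id81) recv 37: drop; pos0(id20) recv 81: fwd
Round 2: pos4(id17) recv 96: fwd; pos5(id30) recv 70: fwd; pos1(id87) recv 81: drop
Round 3: pos5(id30) recv 96: fwd; pos6(id37) recv 70: fwd
Round 4: pos6(id37) recv 96: fwd; pos7(id81) recv 70: drop
Round 5: pos7(id81) recv 96: fwd
Round 6: pos0(id20) recv 96: fwd
Round 7: pos1(id87) recv 96: fwd
Round 8: pos2(id96) recv 96: ELECTED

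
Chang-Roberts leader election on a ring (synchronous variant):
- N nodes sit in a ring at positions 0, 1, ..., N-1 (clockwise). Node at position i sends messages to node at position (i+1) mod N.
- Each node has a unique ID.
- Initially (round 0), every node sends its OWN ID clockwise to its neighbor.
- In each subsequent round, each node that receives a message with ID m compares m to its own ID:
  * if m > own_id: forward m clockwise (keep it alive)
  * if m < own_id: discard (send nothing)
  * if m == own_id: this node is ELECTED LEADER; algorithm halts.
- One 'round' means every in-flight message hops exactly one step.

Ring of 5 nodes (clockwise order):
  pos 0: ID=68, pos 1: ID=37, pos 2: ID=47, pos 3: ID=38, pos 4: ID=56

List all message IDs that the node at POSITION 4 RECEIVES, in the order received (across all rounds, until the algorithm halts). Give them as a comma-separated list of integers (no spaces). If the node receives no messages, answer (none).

Answer: 38,47,68

Derivation:
Round 1: pos1(id37) recv 68: fwd; pos2(id47) recv 37: drop; pos3(id38) recv 47: fwd; pos4(id56) recv 38: drop; pos0(id68) recv 56: drop
Round 2: pos2(id47) recv 68: fwd; pos4(id56) recv 47: drop
Round 3: pos3(id38) recv 68: fwd
Round 4: pos4(id56) recv 68: fwd
Round 5: pos0(id68) recv 68: ELECTED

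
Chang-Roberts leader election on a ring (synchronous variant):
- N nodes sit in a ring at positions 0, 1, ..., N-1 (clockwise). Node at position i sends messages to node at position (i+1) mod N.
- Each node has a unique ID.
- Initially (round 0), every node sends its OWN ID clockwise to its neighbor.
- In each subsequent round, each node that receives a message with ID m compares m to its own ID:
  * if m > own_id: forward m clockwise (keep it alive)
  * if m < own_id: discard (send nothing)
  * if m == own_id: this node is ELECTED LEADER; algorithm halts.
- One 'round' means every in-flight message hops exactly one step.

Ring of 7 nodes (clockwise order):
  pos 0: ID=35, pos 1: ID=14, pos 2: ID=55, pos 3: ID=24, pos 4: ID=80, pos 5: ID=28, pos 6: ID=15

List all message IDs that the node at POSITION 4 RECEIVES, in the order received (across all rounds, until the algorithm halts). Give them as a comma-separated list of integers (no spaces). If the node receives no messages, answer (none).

Answer: 24,55,80

Derivation:
Round 1: pos1(id14) recv 35: fwd; pos2(id55) recv 14: drop; pos3(id24) recv 55: fwd; pos4(id80) recv 24: drop; pos5(id28) recv 80: fwd; pos6(id15) recv 28: fwd; pos0(id35) recv 15: drop
Round 2: pos2(id55) recv 35: drop; pos4(id80) recv 55: drop; pos6(id15) recv 80: fwd; pos0(id35) recv 28: drop
Round 3: pos0(id35) recv 80: fwd
Round 4: pos1(id14) recv 80: fwd
Round 5: pos2(id55) recv 80: fwd
Round 6: pos3(id24) recv 80: fwd
Round 7: pos4(id80) recv 80: ELECTED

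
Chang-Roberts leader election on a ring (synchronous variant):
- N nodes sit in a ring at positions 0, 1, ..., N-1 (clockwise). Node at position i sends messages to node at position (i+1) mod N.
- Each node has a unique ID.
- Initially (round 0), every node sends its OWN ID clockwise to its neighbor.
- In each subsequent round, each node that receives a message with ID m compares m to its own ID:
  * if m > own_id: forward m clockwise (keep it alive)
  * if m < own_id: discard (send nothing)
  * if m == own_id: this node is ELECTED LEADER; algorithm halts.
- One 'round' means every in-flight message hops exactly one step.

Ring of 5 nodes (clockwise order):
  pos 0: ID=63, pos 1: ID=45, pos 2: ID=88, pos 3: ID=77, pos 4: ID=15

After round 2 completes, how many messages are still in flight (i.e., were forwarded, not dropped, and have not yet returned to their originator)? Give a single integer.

Answer: 2

Derivation:
Round 1: pos1(id45) recv 63: fwd; pos2(id88) recv 45: drop; pos3(id77) recv 88: fwd; pos4(id15) recv 77: fwd; pos0(id63) recv 15: drop
Round 2: pos2(id88) recv 63: drop; pos4(id15) recv 88: fwd; pos0(id63) recv 77: fwd
After round 2: 2 messages still in flight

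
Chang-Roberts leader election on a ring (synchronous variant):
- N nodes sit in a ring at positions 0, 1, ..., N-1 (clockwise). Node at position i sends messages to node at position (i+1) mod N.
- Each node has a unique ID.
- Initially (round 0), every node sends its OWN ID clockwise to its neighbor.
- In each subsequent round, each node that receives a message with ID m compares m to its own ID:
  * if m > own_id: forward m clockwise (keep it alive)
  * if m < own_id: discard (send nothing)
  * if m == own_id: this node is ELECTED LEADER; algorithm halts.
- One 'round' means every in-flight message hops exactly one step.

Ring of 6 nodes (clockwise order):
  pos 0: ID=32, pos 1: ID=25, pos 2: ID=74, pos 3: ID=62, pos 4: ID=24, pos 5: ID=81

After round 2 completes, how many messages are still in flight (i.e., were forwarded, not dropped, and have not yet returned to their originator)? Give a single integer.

Round 1: pos1(id25) recv 32: fwd; pos2(id74) recv 25: drop; pos3(id62) recv 74: fwd; pos4(id24) recv 62: fwd; pos5(id81) recv 24: drop; pos0(id32) recv 81: fwd
Round 2: pos2(id74) recv 32: drop; pos4(id24) recv 74: fwd; pos5(id81) recv 62: drop; pos1(id25) recv 81: fwd
After round 2: 2 messages still in flight

Answer: 2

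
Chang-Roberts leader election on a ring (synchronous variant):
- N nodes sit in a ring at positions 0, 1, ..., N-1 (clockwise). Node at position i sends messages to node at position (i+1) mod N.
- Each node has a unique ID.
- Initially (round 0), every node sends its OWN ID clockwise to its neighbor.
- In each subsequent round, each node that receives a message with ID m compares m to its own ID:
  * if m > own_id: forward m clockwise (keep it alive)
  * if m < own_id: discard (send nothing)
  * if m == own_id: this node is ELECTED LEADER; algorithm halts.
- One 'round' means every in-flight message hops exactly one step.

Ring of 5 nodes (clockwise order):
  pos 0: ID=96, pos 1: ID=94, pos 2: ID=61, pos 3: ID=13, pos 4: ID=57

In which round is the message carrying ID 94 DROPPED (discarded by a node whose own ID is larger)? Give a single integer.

Round 1: pos1(id94) recv 96: fwd; pos2(id61) recv 94: fwd; pos3(id13) recv 61: fwd; pos4(id57) recv 13: drop; pos0(id96) recv 57: drop
Round 2: pos2(id61) recv 96: fwd; pos3(id13) recv 94: fwd; pos4(id57) recv 61: fwd
Round 3: pos3(id13) recv 96: fwd; pos4(id57) recv 94: fwd; pos0(id96) recv 61: drop
Round 4: pos4(id57) recv 96: fwd; pos0(id96) recv 94: drop
Round 5: pos0(id96) recv 96: ELECTED
Message ID 94 originates at pos 1; dropped at pos 0 in round 4

Answer: 4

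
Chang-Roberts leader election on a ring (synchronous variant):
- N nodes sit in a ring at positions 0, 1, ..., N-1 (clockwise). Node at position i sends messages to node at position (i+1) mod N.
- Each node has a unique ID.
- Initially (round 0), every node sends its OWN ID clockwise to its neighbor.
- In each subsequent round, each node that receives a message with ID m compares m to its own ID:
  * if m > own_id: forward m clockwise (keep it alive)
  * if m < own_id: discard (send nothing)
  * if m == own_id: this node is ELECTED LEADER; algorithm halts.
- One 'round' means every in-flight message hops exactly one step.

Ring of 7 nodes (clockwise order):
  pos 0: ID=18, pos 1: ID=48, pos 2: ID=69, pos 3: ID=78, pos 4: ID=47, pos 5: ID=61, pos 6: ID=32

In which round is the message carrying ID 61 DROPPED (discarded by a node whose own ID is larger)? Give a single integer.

Answer: 4

Derivation:
Round 1: pos1(id48) recv 18: drop; pos2(id69) recv 48: drop; pos3(id78) recv 69: drop; pos4(id47) recv 78: fwd; pos5(id61) recv 47: drop; pos6(id32) recv 61: fwd; pos0(id18) recv 32: fwd
Round 2: pos5(id61) recv 78: fwd; pos0(id18) recv 61: fwd; pos1(id48) recv 32: drop
Round 3: pos6(id32) recv 78: fwd; pos1(id48) recv 61: fwd
Round 4: pos0(id18) recv 78: fwd; pos2(id69) recv 61: drop
Round 5: pos1(id48) recv 78: fwd
Round 6: pos2(id69) recv 78: fwd
Round 7: pos3(id78) recv 78: ELECTED
Message ID 61 originates at pos 5; dropped at pos 2 in round 4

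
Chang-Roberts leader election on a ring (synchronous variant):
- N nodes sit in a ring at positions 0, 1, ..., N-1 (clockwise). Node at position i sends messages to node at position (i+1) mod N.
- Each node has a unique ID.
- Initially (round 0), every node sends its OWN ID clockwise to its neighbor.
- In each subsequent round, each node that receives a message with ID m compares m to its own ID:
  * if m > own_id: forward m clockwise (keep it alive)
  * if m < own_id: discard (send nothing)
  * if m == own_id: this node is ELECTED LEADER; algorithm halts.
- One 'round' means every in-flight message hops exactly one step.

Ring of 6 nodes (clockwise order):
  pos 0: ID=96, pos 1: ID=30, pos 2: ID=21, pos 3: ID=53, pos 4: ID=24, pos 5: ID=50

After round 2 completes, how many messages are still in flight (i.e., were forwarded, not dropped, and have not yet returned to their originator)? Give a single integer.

Round 1: pos1(id30) recv 96: fwd; pos2(id21) recv 30: fwd; pos3(id53) recv 21: drop; pos4(id24) recv 53: fwd; pos5(id50) recv 24: drop; pos0(id96) recv 50: drop
Round 2: pos2(id21) recv 96: fwd; pos3(id53) recv 30: drop; pos5(id50) recv 53: fwd
After round 2: 2 messages still in flight

Answer: 2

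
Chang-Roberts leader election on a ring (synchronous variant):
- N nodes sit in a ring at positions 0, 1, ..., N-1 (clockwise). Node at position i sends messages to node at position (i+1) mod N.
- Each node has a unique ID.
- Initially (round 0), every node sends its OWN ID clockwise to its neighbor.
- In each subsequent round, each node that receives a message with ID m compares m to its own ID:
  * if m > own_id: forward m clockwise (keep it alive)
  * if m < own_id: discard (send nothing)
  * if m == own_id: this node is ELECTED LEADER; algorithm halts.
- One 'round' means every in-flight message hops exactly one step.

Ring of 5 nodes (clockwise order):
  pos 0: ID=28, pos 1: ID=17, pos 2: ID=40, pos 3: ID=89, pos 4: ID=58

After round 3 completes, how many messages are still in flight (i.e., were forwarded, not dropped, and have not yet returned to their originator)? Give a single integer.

Round 1: pos1(id17) recv 28: fwd; pos2(id40) recv 17: drop; pos3(id89) recv 40: drop; pos4(id58) recv 89: fwd; pos0(id28) recv 58: fwd
Round 2: pos2(id40) recv 28: drop; pos0(id28) recv 89: fwd; pos1(id17) recv 58: fwd
Round 3: pos1(id17) recv 89: fwd; pos2(id40) recv 58: fwd
After round 3: 2 messages still in flight

Answer: 2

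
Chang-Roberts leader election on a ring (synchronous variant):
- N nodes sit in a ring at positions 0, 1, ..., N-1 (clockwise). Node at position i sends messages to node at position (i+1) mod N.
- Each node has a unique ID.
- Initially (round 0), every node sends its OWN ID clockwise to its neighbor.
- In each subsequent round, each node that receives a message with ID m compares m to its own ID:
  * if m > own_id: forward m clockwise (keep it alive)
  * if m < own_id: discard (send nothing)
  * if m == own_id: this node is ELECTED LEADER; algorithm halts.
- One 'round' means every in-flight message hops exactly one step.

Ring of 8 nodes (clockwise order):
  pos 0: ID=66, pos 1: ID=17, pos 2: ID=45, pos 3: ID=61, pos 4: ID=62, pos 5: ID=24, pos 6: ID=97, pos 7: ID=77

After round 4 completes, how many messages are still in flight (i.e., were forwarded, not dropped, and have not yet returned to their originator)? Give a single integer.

Round 1: pos1(id17) recv 66: fwd; pos2(id45) recv 17: drop; pos3(id61) recv 45: drop; pos4(id62) recv 61: drop; pos5(id24) recv 62: fwd; pos6(id97) recv 24: drop; pos7(id77) recv 97: fwd; pos0(id66) recv 77: fwd
Round 2: pos2(id45) recv 66: fwd; pos6(id97) recv 62: drop; pos0(id66) recv 97: fwd; pos1(id17) recv 77: fwd
Round 3: pos3(id61) recv 66: fwd; pos1(id17) recv 97: fwd; pos2(id45) recv 77: fwd
Round 4: pos4(id62) recv 66: fwd; pos2(id45) recv 97: fwd; pos3(id61) recv 77: fwd
After round 4: 3 messages still in flight

Answer: 3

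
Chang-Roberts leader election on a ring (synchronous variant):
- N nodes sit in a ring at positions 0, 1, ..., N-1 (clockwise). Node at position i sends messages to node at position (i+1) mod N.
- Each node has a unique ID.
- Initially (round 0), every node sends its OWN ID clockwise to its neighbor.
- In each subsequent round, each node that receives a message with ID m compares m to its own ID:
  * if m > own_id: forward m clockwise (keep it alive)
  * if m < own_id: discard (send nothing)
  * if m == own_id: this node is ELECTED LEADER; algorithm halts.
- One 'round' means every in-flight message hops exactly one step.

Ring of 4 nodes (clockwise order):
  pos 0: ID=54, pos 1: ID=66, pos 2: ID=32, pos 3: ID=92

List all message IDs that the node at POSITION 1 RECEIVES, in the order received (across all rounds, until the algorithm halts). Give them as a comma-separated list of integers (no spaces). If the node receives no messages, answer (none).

Round 1: pos1(id66) recv 54: drop; pos2(id32) recv 66: fwd; pos3(id92) recv 32: drop; pos0(id54) recv 92: fwd
Round 2: pos3(id92) recv 66: drop; pos1(id66) recv 92: fwd
Round 3: pos2(id32) recv 92: fwd
Round 4: pos3(id92) recv 92: ELECTED

Answer: 54,92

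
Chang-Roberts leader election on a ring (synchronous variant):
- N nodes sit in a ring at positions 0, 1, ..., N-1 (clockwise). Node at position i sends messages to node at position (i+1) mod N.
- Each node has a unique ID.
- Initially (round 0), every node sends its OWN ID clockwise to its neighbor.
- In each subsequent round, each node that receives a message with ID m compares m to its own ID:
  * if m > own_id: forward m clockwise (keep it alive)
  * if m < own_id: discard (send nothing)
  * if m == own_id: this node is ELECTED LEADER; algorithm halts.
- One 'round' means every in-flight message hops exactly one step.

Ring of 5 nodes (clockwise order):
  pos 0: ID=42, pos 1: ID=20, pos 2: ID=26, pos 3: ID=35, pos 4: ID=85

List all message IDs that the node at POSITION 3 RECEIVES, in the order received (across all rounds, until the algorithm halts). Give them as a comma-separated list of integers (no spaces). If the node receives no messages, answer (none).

Answer: 26,42,85

Derivation:
Round 1: pos1(id20) recv 42: fwd; pos2(id26) recv 20: drop; pos3(id35) recv 26: drop; pos4(id85) recv 35: drop; pos0(id42) recv 85: fwd
Round 2: pos2(id26) recv 42: fwd; pos1(id20) recv 85: fwd
Round 3: pos3(id35) recv 42: fwd; pos2(id26) recv 85: fwd
Round 4: pos4(id85) recv 42: drop; pos3(id35) recv 85: fwd
Round 5: pos4(id85) recv 85: ELECTED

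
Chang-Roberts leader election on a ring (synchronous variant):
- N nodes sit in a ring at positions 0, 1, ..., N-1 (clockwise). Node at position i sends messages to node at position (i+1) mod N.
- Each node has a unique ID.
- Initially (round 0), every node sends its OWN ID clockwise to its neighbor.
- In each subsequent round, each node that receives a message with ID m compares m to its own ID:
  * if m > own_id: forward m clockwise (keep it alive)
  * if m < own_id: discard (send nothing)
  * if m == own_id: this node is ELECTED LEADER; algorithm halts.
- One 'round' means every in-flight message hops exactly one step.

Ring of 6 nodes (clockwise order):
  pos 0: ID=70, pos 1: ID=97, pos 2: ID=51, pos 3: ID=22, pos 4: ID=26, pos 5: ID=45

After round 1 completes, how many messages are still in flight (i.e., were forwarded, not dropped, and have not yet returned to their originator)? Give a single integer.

Round 1: pos1(id97) recv 70: drop; pos2(id51) recv 97: fwd; pos3(id22) recv 51: fwd; pos4(id26) recv 22: drop; pos5(id45) recv 26: drop; pos0(id70) recv 45: drop
After round 1: 2 messages still in flight

Answer: 2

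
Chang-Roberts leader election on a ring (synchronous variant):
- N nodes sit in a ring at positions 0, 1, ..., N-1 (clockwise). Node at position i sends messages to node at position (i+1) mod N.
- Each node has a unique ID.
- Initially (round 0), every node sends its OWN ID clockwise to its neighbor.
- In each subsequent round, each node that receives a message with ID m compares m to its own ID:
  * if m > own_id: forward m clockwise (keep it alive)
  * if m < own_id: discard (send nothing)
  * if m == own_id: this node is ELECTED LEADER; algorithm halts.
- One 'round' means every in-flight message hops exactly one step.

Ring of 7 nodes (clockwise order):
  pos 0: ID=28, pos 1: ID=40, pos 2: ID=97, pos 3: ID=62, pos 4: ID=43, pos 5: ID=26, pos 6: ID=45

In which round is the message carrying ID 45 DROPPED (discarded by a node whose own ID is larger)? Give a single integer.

Answer: 3

Derivation:
Round 1: pos1(id40) recv 28: drop; pos2(id97) recv 40: drop; pos3(id62) recv 97: fwd; pos4(id43) recv 62: fwd; pos5(id26) recv 43: fwd; pos6(id45) recv 26: drop; pos0(id28) recv 45: fwd
Round 2: pos4(id43) recv 97: fwd; pos5(id26) recv 62: fwd; pos6(id45) recv 43: drop; pos1(id40) recv 45: fwd
Round 3: pos5(id26) recv 97: fwd; pos6(id45) recv 62: fwd; pos2(id97) recv 45: drop
Round 4: pos6(id45) recv 97: fwd; pos0(id28) recv 62: fwd
Round 5: pos0(id28) recv 97: fwd; pos1(id40) recv 62: fwd
Round 6: pos1(id40) recv 97: fwd; pos2(id97) recv 62: drop
Round 7: pos2(id97) recv 97: ELECTED
Message ID 45 originates at pos 6; dropped at pos 2 in round 3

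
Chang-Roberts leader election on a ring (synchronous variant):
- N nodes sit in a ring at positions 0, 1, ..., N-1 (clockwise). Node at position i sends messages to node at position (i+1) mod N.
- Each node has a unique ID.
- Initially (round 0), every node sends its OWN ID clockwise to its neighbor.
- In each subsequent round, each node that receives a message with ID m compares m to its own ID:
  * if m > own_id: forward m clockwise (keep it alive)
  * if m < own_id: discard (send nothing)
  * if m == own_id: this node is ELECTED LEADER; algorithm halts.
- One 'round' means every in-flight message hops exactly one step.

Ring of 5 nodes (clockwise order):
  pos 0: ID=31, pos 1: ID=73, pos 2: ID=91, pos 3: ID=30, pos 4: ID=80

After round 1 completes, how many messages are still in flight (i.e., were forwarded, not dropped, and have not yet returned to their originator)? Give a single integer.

Round 1: pos1(id73) recv 31: drop; pos2(id91) recv 73: drop; pos3(id30) recv 91: fwd; pos4(id80) recv 30: drop; pos0(id31) recv 80: fwd
After round 1: 2 messages still in flight

Answer: 2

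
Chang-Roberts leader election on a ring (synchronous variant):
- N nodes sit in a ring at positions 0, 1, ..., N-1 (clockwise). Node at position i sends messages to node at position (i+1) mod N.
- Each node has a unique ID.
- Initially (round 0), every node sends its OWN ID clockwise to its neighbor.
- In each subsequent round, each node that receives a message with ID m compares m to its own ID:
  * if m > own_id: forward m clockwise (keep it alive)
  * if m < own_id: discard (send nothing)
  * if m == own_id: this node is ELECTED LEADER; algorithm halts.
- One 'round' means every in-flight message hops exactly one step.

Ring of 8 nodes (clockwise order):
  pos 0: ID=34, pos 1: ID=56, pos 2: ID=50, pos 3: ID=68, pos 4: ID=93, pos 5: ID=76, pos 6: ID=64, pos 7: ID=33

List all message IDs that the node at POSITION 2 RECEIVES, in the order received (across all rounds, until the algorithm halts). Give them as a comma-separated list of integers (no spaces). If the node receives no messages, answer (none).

Round 1: pos1(id56) recv 34: drop; pos2(id50) recv 56: fwd; pos3(id68) recv 50: drop; pos4(id93) recv 68: drop; pos5(id76) recv 93: fwd; pos6(id64) recv 76: fwd; pos7(id33) recv 64: fwd; pos0(id34) recv 33: drop
Round 2: pos3(id68) recv 56: drop; pos6(id64) recv 93: fwd; pos7(id33) recv 76: fwd; pos0(id34) recv 64: fwd
Round 3: pos7(id33) recv 93: fwd; pos0(id34) recv 76: fwd; pos1(id56) recv 64: fwd
Round 4: pos0(id34) recv 93: fwd; pos1(id56) recv 76: fwd; pos2(id50) recv 64: fwd
Round 5: pos1(id56) recv 93: fwd; pos2(id50) recv 76: fwd; pos3(id68) recv 64: drop
Round 6: pos2(id50) recv 93: fwd; pos3(id68) recv 76: fwd
Round 7: pos3(id68) recv 93: fwd; pos4(id93) recv 76: drop
Round 8: pos4(id93) recv 93: ELECTED

Answer: 56,64,76,93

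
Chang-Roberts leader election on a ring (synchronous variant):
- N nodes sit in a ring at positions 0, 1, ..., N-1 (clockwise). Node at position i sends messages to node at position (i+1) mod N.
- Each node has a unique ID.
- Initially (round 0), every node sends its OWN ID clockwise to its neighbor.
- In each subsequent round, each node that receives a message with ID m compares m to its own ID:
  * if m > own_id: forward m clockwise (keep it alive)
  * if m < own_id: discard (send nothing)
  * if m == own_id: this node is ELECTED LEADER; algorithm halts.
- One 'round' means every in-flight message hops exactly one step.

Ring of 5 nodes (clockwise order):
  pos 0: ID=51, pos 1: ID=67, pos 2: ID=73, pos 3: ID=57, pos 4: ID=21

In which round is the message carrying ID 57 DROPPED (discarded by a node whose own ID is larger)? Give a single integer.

Answer: 3

Derivation:
Round 1: pos1(id67) recv 51: drop; pos2(id73) recv 67: drop; pos3(id57) recv 73: fwd; pos4(id21) recv 57: fwd; pos0(id51) recv 21: drop
Round 2: pos4(id21) recv 73: fwd; pos0(id51) recv 57: fwd
Round 3: pos0(id51) recv 73: fwd; pos1(id67) recv 57: drop
Round 4: pos1(id67) recv 73: fwd
Round 5: pos2(id73) recv 73: ELECTED
Message ID 57 originates at pos 3; dropped at pos 1 in round 3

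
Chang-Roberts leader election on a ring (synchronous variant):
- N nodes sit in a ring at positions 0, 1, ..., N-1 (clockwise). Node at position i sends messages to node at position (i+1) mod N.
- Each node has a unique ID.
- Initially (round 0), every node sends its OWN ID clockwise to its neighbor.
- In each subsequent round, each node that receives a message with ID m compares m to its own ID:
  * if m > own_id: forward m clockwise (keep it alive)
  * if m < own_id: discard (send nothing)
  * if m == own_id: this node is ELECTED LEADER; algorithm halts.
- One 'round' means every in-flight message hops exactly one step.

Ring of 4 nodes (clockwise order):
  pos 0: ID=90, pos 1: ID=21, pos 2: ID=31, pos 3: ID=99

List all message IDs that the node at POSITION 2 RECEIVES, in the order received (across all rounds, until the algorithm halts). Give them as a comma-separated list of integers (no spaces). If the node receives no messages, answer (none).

Answer: 21,90,99

Derivation:
Round 1: pos1(id21) recv 90: fwd; pos2(id31) recv 21: drop; pos3(id99) recv 31: drop; pos0(id90) recv 99: fwd
Round 2: pos2(id31) recv 90: fwd; pos1(id21) recv 99: fwd
Round 3: pos3(id99) recv 90: drop; pos2(id31) recv 99: fwd
Round 4: pos3(id99) recv 99: ELECTED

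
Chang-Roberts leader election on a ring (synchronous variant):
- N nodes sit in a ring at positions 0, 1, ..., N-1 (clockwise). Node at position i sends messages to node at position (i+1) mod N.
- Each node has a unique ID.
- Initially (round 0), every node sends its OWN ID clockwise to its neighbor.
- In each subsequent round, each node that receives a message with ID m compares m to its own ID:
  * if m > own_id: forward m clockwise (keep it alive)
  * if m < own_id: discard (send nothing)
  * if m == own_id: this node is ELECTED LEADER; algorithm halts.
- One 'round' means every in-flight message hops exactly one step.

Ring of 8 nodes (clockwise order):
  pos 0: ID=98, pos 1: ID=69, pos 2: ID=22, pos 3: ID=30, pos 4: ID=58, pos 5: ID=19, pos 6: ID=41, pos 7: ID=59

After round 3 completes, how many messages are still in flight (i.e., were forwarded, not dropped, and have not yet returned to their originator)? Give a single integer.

Round 1: pos1(id69) recv 98: fwd; pos2(id22) recv 69: fwd; pos3(id30) recv 22: drop; pos4(id58) recv 30: drop; pos5(id19) recv 58: fwd; pos6(id41) recv 19: drop; pos7(id59) recv 41: drop; pos0(id98) recv 59: drop
Round 2: pos2(id22) recv 98: fwd; pos3(id30) recv 69: fwd; pos6(id41) recv 58: fwd
Round 3: pos3(id30) recv 98: fwd; pos4(id58) recv 69: fwd; pos7(id59) recv 58: drop
After round 3: 2 messages still in flight

Answer: 2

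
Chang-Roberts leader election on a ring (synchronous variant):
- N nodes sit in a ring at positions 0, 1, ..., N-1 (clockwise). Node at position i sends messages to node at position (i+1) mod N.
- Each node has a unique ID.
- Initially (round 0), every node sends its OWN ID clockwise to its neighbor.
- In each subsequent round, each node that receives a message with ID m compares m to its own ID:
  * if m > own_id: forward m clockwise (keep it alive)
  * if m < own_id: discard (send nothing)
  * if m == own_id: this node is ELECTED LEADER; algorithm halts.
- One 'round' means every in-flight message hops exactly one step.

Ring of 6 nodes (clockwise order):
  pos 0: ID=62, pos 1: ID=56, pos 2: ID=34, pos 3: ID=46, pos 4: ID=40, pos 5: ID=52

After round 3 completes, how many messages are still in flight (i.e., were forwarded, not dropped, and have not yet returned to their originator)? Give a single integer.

Answer: 2

Derivation:
Round 1: pos1(id56) recv 62: fwd; pos2(id34) recv 56: fwd; pos3(id46) recv 34: drop; pos4(id40) recv 46: fwd; pos5(id52) recv 40: drop; pos0(id62) recv 52: drop
Round 2: pos2(id34) recv 62: fwd; pos3(id46) recv 56: fwd; pos5(id52) recv 46: drop
Round 3: pos3(id46) recv 62: fwd; pos4(id40) recv 56: fwd
After round 3: 2 messages still in flight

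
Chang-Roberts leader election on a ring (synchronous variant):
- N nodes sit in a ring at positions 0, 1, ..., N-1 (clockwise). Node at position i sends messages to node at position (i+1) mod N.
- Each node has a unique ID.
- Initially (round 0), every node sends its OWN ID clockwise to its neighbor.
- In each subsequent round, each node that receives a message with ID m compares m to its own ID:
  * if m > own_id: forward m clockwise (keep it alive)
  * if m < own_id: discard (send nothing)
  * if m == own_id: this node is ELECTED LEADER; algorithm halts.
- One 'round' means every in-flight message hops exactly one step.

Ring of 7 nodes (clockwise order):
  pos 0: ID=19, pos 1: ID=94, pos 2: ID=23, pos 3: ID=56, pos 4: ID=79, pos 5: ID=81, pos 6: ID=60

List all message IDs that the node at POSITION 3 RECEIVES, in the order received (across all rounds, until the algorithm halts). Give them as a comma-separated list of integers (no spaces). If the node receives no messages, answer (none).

Answer: 23,94

Derivation:
Round 1: pos1(id94) recv 19: drop; pos2(id23) recv 94: fwd; pos3(id56) recv 23: drop; pos4(id79) recv 56: drop; pos5(id81) recv 79: drop; pos6(id60) recv 81: fwd; pos0(id19) recv 60: fwd
Round 2: pos3(id56) recv 94: fwd; pos0(id19) recv 81: fwd; pos1(id94) recv 60: drop
Round 3: pos4(id79) recv 94: fwd; pos1(id94) recv 81: drop
Round 4: pos5(id81) recv 94: fwd
Round 5: pos6(id60) recv 94: fwd
Round 6: pos0(id19) recv 94: fwd
Round 7: pos1(id94) recv 94: ELECTED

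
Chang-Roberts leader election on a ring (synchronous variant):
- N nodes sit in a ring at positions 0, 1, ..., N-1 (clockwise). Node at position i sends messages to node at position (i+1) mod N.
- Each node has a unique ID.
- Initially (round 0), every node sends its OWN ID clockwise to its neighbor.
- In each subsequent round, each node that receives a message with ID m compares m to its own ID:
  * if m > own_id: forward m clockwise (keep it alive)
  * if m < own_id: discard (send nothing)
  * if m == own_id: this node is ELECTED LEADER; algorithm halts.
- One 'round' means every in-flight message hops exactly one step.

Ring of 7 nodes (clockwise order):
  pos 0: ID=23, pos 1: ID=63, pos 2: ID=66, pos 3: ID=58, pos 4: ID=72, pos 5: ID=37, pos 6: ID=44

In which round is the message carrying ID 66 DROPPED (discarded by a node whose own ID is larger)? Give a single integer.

Answer: 2

Derivation:
Round 1: pos1(id63) recv 23: drop; pos2(id66) recv 63: drop; pos3(id58) recv 66: fwd; pos4(id72) recv 58: drop; pos5(id37) recv 72: fwd; pos6(id44) recv 37: drop; pos0(id23) recv 44: fwd
Round 2: pos4(id72) recv 66: drop; pos6(id44) recv 72: fwd; pos1(id63) recv 44: drop
Round 3: pos0(id23) recv 72: fwd
Round 4: pos1(id63) recv 72: fwd
Round 5: pos2(id66) recv 72: fwd
Round 6: pos3(id58) recv 72: fwd
Round 7: pos4(id72) recv 72: ELECTED
Message ID 66 originates at pos 2; dropped at pos 4 in round 2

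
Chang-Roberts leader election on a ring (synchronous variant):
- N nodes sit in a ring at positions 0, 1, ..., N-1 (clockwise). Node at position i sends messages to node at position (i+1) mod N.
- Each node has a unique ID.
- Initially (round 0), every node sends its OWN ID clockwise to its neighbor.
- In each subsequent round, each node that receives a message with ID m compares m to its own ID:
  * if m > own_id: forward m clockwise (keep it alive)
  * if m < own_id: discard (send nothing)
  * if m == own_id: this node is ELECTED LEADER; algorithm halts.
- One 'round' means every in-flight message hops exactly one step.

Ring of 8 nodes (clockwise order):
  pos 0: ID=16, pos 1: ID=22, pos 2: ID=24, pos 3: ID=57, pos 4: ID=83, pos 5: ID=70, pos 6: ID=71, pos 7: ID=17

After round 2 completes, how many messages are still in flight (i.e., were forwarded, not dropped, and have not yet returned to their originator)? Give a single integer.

Answer: 2

Derivation:
Round 1: pos1(id22) recv 16: drop; pos2(id24) recv 22: drop; pos3(id57) recv 24: drop; pos4(id83) recv 57: drop; pos5(id70) recv 83: fwd; pos6(id71) recv 70: drop; pos7(id17) recv 71: fwd; pos0(id16) recv 17: fwd
Round 2: pos6(id71) recv 83: fwd; pos0(id16) recv 71: fwd; pos1(id22) recv 17: drop
After round 2: 2 messages still in flight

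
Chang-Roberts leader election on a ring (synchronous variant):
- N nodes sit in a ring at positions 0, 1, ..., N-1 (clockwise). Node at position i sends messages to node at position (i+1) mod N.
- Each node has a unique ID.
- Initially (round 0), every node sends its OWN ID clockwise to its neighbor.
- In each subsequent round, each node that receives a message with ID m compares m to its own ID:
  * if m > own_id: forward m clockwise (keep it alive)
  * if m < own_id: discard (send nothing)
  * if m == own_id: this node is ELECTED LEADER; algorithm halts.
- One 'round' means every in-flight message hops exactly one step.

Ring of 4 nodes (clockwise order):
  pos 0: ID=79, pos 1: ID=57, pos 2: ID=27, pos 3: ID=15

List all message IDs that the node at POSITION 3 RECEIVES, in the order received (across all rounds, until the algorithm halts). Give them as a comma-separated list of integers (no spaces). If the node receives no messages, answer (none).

Answer: 27,57,79

Derivation:
Round 1: pos1(id57) recv 79: fwd; pos2(id27) recv 57: fwd; pos3(id15) recv 27: fwd; pos0(id79) recv 15: drop
Round 2: pos2(id27) recv 79: fwd; pos3(id15) recv 57: fwd; pos0(id79) recv 27: drop
Round 3: pos3(id15) recv 79: fwd; pos0(id79) recv 57: drop
Round 4: pos0(id79) recv 79: ELECTED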